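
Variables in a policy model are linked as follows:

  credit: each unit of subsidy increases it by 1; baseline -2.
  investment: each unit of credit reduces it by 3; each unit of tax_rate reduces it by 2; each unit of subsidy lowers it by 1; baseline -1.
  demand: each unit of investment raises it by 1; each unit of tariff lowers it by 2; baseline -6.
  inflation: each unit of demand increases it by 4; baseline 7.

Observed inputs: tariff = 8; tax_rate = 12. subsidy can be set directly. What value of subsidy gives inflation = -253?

subsidy = 6

Substituting into the investment equation gives investment = -4*subsidy - 19.
This gives demand = -4*subsidy - 41.
inflation becomes -16*subsidy - 157.
Solve -16*subsidy - 157 = -253: subsidy = (-253 + 157) / -16 = 6.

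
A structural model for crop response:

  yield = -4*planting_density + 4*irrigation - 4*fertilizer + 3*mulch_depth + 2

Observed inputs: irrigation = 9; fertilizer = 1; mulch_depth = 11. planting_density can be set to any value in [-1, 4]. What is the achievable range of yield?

51 to 71

Substituting into the yield equation gives yield = -4*planting_density + 67.
Linear in planting_density, so extremes are at the endpoints: planting_density = -1 gives yield = 71; planting_density = 4 gives yield = 51.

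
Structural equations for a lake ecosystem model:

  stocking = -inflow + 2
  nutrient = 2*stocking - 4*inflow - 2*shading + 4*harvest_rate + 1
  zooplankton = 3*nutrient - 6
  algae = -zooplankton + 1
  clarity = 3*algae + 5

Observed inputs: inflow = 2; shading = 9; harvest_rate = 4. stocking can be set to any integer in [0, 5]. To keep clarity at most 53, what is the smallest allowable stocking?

Intervening on stocking fixes its value directly, overriding its dependence on inflow.
Substituting into the nutrient equation gives nutrient = 2*stocking - 9.
So zooplankton = 6*stocking - 33.
Substituting into the algae equation gives algae = -6*stocking + 34.
Substituting into the clarity equation gives clarity = -18*stocking + 107.
Require -18*stocking + 107 ≤ 53, so stocking ≥ 3.
The smallest integer in [0, 5] satisfying this is 3.

stocking = 3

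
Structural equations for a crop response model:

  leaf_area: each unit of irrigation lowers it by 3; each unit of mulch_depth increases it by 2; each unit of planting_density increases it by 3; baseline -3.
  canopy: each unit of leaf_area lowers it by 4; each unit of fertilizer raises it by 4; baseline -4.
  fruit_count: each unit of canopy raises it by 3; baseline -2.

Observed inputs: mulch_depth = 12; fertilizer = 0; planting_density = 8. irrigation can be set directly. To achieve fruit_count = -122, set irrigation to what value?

irrigation = 12

Substituting into the leaf_area equation gives leaf_area = -3*irrigation + 45.
Substituting into the canopy equation gives canopy = 12*irrigation - 184.
Substituting into the fruit_count equation gives fruit_count = 36*irrigation - 554.
Solve 36*irrigation - 554 = -122: irrigation = (-122 + 554) / 36 = 12.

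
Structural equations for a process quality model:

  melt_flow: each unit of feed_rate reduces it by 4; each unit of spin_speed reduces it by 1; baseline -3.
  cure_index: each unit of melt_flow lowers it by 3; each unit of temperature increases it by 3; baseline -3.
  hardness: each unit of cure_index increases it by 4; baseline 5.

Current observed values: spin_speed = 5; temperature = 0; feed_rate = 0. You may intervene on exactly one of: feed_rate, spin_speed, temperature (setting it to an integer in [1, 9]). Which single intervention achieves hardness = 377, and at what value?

set feed_rate = 6

Intervening on feed_rate: with other inputs at their observed values, hardness = 48*feed_rate + 89. Solving for 377 gives feed_rate = 6, within [1, 9].
Intervening on spin_speed: hardness = 12*spin_speed + 29. Reaching 377 requires spin_speed = 29, outside [1, 9].
Intervening on temperature: hardness = 12*temperature + 89. Reaching 377 requires temperature = 24, outside [1, 9].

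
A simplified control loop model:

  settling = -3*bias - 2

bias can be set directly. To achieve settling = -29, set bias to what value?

Solve -3*bias - 2 = -29: bias = (-29 + 2) / -3 = 9.

bias = 9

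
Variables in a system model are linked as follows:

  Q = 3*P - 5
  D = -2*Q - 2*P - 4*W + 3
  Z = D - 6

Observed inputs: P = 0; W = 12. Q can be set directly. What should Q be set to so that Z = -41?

Q = -5

Intervening on Q fixes its value directly, overriding its dependence on P.
Substituting into the D equation gives D = -2*Q - 45.
Z becomes -2*Q - 51.
Solve -2*Q - 51 = -41: Q = (-41 + 51) / -2 = -5.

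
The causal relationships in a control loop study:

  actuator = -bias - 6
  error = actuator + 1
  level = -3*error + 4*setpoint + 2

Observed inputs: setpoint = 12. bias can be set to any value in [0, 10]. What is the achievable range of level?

Substituting into the error equation gives error = -bias - 5.
Substituting into the level equation gives level = 3*bias + 65.
Linear in bias, so extremes are at the endpoints: bias = 0 gives level = 65; bias = 10 gives level = 95.

65 to 95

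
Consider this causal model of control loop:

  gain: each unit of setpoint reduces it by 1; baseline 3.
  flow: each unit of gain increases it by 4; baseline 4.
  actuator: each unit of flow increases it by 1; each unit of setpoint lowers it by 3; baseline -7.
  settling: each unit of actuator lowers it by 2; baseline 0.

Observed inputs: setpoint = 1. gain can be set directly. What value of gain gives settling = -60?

gain = 9

Intervening on gain fixes its value directly, overriding its dependence on setpoint.
Substituting into the actuator equation gives actuator = 4*gain - 6.
This gives settling = -8*gain + 12.
Solve -8*gain + 12 = -60: gain = (-60 - 12) / -8 = 9.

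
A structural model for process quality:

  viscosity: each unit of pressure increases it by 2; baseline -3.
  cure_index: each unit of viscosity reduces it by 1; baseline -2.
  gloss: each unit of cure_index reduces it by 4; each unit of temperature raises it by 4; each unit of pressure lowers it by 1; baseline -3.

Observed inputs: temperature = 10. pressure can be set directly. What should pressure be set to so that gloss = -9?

Substituting into the cure_index equation gives cure_index = -2*pressure + 1.
gloss becomes 7*pressure + 33.
Solve 7*pressure + 33 = -9: pressure = (-9 - 33) / 7 = -6.

pressure = -6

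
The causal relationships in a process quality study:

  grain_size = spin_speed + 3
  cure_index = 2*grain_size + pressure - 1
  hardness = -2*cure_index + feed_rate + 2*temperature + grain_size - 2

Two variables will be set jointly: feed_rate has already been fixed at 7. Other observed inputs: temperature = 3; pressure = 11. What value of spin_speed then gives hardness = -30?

spin_speed = 4

With feed_rate held at 7:
Substituting into the cure_index equation gives cure_index = 2*spin_speed + 16.
Substituting into the hardness equation gives hardness = -3*spin_speed - 18.
Solve -3*spin_speed - 18 = -30: spin_speed = (-30 + 18) / -3 = 4.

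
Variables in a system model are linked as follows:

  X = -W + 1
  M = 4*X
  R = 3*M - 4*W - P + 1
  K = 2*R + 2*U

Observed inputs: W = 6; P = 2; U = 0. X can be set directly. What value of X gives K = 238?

X = 12

Intervening on X fixes its value directly, overriding its dependence on W.
Substituting into the R equation gives R = 12*X - 25.
K becomes 24*X - 50.
Solve 24*X - 50 = 238: X = (238 + 50) / 24 = 12.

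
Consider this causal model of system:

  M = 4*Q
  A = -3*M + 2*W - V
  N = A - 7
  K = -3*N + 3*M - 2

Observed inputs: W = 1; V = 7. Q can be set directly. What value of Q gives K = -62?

Substituting into the A equation gives A = -12*Q - 5.
Substituting into the N equation gives N = -12*Q - 12.
K becomes 48*Q + 34.
Solve 48*Q + 34 = -62: Q = (-62 - 34) / 48 = -2.

Q = -2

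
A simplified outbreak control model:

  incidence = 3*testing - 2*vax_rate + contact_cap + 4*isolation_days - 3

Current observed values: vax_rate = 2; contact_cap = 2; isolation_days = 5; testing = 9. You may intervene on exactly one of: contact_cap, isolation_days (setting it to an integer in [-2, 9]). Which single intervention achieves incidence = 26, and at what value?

set isolation_days = 1

Intervening on contact_cap: incidence = contact_cap + 40. Reaching 26 requires contact_cap = -14, outside [-2, 9].
Intervening on isolation_days: with other inputs at their observed values, incidence = 4*isolation_days + 22. Solving for 26 gives isolation_days = 1, within [-2, 9].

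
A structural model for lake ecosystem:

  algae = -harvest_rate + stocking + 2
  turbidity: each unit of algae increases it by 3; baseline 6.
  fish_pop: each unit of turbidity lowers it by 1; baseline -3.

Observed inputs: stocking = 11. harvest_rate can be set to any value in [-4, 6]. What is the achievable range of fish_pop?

-60 to -30

Substituting into the algae equation gives algae = -harvest_rate + 13.
Substituting into the turbidity equation gives turbidity = -3*harvest_rate + 45.
Substituting into the fish_pop equation gives fish_pop = 3*harvest_rate - 48.
Linear in harvest_rate, so extremes are at the endpoints: harvest_rate = -4 gives fish_pop = -60; harvest_rate = 6 gives fish_pop = -30.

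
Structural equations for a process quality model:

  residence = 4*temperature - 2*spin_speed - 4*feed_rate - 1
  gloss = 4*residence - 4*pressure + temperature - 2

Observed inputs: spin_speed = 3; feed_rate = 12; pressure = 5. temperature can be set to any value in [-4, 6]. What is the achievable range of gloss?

Substituting into the residence equation gives residence = 4*temperature - 55.
gloss becomes 17*temperature - 242.
Linear in temperature, so extremes are at the endpoints: temperature = -4 gives gloss = -310; temperature = 6 gives gloss = -140.

-310 to -140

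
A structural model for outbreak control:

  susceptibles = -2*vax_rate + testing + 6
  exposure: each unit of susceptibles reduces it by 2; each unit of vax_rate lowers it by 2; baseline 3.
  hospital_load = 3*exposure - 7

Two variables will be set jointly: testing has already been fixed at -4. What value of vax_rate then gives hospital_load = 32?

With testing held at -4:
Substituting into the susceptibles equation gives susceptibles = -2*vax_rate + 2.
Substituting into the exposure equation gives exposure = 2*vax_rate - 1.
Substituting into the hospital_load equation gives hospital_load = 6*vax_rate - 10.
Solve 6*vax_rate - 10 = 32: vax_rate = (32 + 10) / 6 = 7.

vax_rate = 7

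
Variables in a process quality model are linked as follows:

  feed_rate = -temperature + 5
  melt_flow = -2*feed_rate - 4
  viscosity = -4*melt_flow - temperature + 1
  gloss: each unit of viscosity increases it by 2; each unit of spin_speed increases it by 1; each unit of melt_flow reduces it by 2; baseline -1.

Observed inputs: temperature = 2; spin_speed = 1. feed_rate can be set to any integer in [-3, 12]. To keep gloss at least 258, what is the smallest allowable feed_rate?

feed_rate = 11

Intervening on feed_rate fixes its value directly, overriding its dependence on temperature.
Substituting into the viscosity equation gives viscosity = 8*feed_rate + 15.
Substituting into the gloss equation gives gloss = 20*feed_rate + 38.
Require 20*feed_rate + 38 ≥ 258, so feed_rate ≥ 11.
The smallest integer in [-3, 12] satisfying this is 11.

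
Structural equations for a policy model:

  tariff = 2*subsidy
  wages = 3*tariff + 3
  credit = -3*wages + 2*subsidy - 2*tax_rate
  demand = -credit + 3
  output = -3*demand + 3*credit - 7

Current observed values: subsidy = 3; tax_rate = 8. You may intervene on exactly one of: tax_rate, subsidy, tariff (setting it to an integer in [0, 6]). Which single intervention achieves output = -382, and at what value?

set tax_rate = 2

Intervening on tax_rate: with other inputs at their observed values, output = -12*tax_rate - 358. Solving for -382 gives tax_rate = 2, within [0, 6].
Intervening on subsidy: output = -96*subsidy - 166. Reaching -382 requires subsidy = 9/4, not an integer.
Intervening on tariff: output = -54*tariff - 130. Reaching -382 requires tariff = 14/3, not an integer.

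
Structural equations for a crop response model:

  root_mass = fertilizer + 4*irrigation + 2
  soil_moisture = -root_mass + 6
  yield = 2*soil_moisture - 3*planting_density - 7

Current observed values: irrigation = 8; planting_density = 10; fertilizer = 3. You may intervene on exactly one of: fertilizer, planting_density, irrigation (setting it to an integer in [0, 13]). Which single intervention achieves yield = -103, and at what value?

set fertilizer = 5

Intervening on fertilizer: with other inputs at their observed values, yield = -2*fertilizer - 93. Solving for -103 gives fertilizer = 5, within [0, 13].
Intervening on planting_density: yield = -3*planting_density - 69. Reaching -103 requires planting_density = 34/3, not an integer.
Intervening on irrigation: yield = -8*irrigation - 35. Reaching -103 requires irrigation = 17/2, not an integer.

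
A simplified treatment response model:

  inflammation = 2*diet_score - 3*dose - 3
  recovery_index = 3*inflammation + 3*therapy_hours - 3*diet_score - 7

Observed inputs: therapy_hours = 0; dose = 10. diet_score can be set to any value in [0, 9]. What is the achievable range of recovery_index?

-106 to -79

Substituting into the inflammation equation gives inflammation = 2*diet_score - 33.
Substituting into the recovery_index equation gives recovery_index = 3*diet_score - 106.
Linear in diet_score, so extremes are at the endpoints: diet_score = 0 gives recovery_index = -106; diet_score = 9 gives recovery_index = -79.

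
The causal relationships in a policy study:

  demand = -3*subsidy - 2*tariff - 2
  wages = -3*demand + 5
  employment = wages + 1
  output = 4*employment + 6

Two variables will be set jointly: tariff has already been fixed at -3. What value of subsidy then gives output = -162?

subsidy = -4

With tariff held at -3:
Substituting into the demand equation gives demand = -3*subsidy + 4.
Substituting into the wages equation gives wages = 9*subsidy - 7.
Substituting into the employment equation gives employment = 9*subsidy - 6.
Substituting into the output equation gives output = 36*subsidy - 18.
Solve 36*subsidy - 18 = -162: subsidy = (-162 + 18) / 36 = -4.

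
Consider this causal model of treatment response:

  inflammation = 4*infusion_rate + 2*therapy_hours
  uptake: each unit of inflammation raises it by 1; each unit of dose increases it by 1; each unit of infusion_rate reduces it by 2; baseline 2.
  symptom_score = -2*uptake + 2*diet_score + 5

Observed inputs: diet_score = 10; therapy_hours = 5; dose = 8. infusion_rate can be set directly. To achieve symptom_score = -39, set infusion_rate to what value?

Substituting into the inflammation equation gives inflammation = 4*infusion_rate + 10.
Substituting into the uptake equation gives uptake = 2*infusion_rate + 20.
Substituting into the symptom_score equation gives symptom_score = -4*infusion_rate - 15.
Solve -4*infusion_rate - 15 = -39: infusion_rate = (-39 + 15) / -4 = 6.

infusion_rate = 6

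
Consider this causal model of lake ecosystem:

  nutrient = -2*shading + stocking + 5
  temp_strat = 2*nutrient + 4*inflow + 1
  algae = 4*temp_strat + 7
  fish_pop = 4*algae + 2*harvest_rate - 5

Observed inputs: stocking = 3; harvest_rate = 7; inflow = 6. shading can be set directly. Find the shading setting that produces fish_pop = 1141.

Substituting into the nutrient equation gives nutrient = -2*shading + 8.
This gives temp_strat = -4*shading + 41.
Substituting into the algae equation gives algae = -16*shading + 171.
Substituting into the fish_pop equation gives fish_pop = -64*shading + 693.
Solve -64*shading + 693 = 1141: shading = (1141 - 693) / -64 = -7.

shading = -7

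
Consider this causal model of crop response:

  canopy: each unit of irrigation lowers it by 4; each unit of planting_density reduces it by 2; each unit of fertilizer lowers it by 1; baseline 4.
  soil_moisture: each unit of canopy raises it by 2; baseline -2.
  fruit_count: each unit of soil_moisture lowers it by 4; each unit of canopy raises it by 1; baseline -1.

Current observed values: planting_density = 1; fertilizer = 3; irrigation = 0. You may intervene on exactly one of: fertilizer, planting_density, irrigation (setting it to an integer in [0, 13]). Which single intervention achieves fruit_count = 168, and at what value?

Intervening on fertilizer: fruit_count = 7*fertilizer - 7. Reaching 168 requires fertilizer = 25, outside [0, 13].
Intervening on planting_density: with other inputs at their observed values, fruit_count = 14*planting_density. Solving for 168 gives planting_density = 12, within [0, 13].
Intervening on irrigation: fruit_count = 28*irrigation + 14. Reaching 168 requires irrigation = 11/2, not an integer.

set planting_density = 12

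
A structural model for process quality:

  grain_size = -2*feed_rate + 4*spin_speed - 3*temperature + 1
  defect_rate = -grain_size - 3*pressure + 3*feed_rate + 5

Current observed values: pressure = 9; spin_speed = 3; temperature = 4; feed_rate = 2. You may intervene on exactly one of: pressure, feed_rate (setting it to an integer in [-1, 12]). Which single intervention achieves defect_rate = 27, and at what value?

Intervening on pressure: defect_rate = -3*pressure + 14. Reaching 27 requires pressure = -13/3, not an integer.
Intervening on feed_rate: with other inputs at their observed values, defect_rate = 5*feed_rate - 23. Solving for 27 gives feed_rate = 10, within [-1, 12].

set feed_rate = 10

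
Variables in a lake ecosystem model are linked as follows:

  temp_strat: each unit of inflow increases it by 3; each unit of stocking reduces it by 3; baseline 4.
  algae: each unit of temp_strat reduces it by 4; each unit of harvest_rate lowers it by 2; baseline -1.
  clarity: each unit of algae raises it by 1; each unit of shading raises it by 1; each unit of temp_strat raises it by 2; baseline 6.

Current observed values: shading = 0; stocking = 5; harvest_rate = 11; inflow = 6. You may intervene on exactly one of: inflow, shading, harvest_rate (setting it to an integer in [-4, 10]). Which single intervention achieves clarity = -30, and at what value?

set shading = 1

Intervening on inflow: clarity = -6*inflow + 5. Reaching -30 requires inflow = 35/6, not an integer.
Intervening on shading: with other inputs at their observed values, clarity = shading - 31. Solving for -30 gives shading = 1, within [-4, 10].
Intervening on harvest_rate: clarity = -2*harvest_rate - 9. Reaching -30 requires harvest_rate = 21/2, not an integer.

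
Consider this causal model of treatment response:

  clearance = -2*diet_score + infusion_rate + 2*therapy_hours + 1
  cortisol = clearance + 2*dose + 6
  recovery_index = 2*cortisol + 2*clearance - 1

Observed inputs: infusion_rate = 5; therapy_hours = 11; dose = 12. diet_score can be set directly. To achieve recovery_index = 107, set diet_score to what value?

Substituting into the clearance equation gives clearance = -2*diet_score + 28.
So cortisol = -2*diet_score + 58.
Substituting into the recovery_index equation gives recovery_index = -8*diet_score + 171.
Solve -8*diet_score + 171 = 107: diet_score = (107 - 171) / -8 = 8.

diet_score = 8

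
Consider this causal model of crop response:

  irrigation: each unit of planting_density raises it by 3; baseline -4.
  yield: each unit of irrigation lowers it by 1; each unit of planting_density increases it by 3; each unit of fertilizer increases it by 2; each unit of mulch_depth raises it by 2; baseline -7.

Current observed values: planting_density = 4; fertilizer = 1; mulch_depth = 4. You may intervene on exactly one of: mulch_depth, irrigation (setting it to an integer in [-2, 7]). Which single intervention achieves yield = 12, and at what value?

Intervening on mulch_depth: yield = 2*mulch_depth - 1. Reaching 12 requires mulch_depth = 13/2, not an integer.
Intervening on irrigation: with other inputs at their observed values, yield = -irrigation + 15. Solving for 12 gives irrigation = 3, within [-2, 7].

set irrigation = 3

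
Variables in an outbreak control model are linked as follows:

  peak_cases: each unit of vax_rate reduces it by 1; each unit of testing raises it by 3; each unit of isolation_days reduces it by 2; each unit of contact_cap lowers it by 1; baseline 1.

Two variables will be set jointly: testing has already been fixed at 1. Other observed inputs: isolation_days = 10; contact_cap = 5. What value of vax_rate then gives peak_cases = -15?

vax_rate = -6

With testing held at 1:
Substituting into the peak_cases equation gives peak_cases = -vax_rate - 21.
Solve -vax_rate - 21 = -15: vax_rate = (-15 + 21) / -1 = -6.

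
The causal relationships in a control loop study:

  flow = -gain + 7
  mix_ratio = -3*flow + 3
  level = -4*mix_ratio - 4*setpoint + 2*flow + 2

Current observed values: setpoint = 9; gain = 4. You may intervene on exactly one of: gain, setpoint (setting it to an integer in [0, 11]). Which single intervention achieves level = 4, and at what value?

Intervening on gain: level = -14*gain + 52. Reaching 4 requires gain = 24/7, not an integer.
Intervening on setpoint: with other inputs at their observed values, level = -4*setpoint + 32. Solving for 4 gives setpoint = 7, within [0, 11].

set setpoint = 7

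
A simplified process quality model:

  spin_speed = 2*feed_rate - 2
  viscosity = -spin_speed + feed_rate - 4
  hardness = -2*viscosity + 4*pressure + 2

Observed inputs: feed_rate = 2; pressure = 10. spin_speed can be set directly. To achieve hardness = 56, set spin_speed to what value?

spin_speed = 5

Intervening on spin_speed fixes its value directly, overriding its dependence on feed_rate.
Substituting into the viscosity equation gives viscosity = -spin_speed - 2.
This gives hardness = 2*spin_speed + 46.
Solve 2*spin_speed + 46 = 56: spin_speed = (56 - 46) / 2 = 5.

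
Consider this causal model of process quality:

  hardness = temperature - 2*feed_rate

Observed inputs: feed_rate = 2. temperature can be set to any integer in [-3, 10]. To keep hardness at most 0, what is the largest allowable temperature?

Substituting into the hardness equation gives hardness = temperature - 4.
Require temperature - 4 ≤ 0, so temperature ≤ 4.
The largest integer in [-3, 10] satisfying this is 4.

temperature = 4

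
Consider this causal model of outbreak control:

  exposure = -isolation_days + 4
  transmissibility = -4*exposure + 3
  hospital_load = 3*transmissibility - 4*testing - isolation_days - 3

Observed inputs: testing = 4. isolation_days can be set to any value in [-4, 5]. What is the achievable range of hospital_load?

-102 to -3

Substituting into the transmissibility equation gives transmissibility = 4*isolation_days - 13.
So hospital_load = 11*isolation_days - 58.
Linear in isolation_days, so extremes are at the endpoints: isolation_days = -4 gives hospital_load = -102; isolation_days = 5 gives hospital_load = -3.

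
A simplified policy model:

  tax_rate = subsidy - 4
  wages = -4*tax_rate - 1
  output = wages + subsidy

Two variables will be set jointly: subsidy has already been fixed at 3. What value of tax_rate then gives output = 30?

tax_rate = -7

With subsidy held at 3:
Intervening on tax_rate fixes its value directly, overriding its dependence on subsidy.
Substituting into the output equation gives output = -4*tax_rate + 2.
Solve -4*tax_rate + 2 = 30: tax_rate = (30 - 2) / -4 = -7.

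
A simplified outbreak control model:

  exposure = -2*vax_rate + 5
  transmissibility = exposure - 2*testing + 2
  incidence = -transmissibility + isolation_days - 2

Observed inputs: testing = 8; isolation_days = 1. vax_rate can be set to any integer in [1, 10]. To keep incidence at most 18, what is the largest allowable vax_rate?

Substituting into the transmissibility equation gives transmissibility = -2*vax_rate - 9.
incidence becomes 2*vax_rate + 8.
Require 2*vax_rate + 8 ≤ 18, so vax_rate ≤ 5.
The largest integer in [1, 10] satisfying this is 5.

vax_rate = 5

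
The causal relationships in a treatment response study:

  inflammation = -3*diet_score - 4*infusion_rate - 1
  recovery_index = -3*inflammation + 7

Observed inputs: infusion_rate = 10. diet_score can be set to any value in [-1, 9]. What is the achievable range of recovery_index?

121 to 211

Substituting into the inflammation equation gives inflammation = -3*diet_score - 41.
Substituting into the recovery_index equation gives recovery_index = 9*diet_score + 130.
Linear in diet_score, so extremes are at the endpoints: diet_score = -1 gives recovery_index = 121; diet_score = 9 gives recovery_index = 211.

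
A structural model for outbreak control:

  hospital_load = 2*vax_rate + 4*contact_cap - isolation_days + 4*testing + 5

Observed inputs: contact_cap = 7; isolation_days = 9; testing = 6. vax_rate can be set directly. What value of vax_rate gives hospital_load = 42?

vax_rate = -3

Substituting into the hospital_load equation gives hospital_load = 2*vax_rate + 48.
Solve 2*vax_rate + 48 = 42: vax_rate = (42 - 48) / 2 = -3.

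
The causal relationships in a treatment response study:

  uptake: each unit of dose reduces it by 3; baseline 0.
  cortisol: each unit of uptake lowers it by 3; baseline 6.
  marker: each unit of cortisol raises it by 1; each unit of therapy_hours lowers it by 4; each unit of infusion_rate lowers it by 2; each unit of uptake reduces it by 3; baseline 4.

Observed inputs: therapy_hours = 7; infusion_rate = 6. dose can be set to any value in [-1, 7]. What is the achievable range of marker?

-48 to 96

Substituting into the cortisol equation gives cortisol = 9*dose + 6.
Substituting into the marker equation gives marker = 18*dose - 30.
Linear in dose, so extremes are at the endpoints: dose = -1 gives marker = -48; dose = 7 gives marker = 96.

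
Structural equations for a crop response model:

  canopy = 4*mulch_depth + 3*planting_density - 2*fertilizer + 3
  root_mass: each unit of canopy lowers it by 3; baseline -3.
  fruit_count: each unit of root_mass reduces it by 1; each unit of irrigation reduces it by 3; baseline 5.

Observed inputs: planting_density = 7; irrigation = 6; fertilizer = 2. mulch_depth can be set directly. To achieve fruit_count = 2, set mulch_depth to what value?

Substituting into the canopy equation gives canopy = 4*mulch_depth + 20.
This gives root_mass = -12*mulch_depth - 63.
Substituting into the fruit_count equation gives fruit_count = 12*mulch_depth + 50.
Solve 12*mulch_depth + 50 = 2: mulch_depth = (2 - 50) / 12 = -4.

mulch_depth = -4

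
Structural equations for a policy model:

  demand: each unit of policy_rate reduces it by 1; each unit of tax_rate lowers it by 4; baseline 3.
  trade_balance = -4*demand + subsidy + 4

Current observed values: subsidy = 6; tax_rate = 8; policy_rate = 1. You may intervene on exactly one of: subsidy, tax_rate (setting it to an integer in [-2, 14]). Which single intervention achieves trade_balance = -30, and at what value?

Intervening on subsidy: trade_balance = subsidy + 124. Reaching -30 requires subsidy = -154, outside [-2, 14].
Intervening on tax_rate: with other inputs at their observed values, trade_balance = 16*tax_rate + 2. Solving for -30 gives tax_rate = -2, within [-2, 14].

set tax_rate = -2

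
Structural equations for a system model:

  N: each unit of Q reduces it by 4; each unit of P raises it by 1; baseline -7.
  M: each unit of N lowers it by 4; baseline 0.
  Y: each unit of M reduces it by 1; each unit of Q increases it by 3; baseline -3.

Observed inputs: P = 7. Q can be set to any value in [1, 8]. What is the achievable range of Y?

-107 to -16

Substituting into the N equation gives N = -4*Q.
Substituting into the M equation gives M = 16*Q.
Y becomes -13*Q - 3.
Linear in Q, so extremes are at the endpoints: Q = 1 gives Y = -16; Q = 8 gives Y = -107.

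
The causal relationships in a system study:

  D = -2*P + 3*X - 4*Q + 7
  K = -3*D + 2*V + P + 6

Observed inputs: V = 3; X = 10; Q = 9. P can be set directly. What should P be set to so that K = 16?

Substituting into the D equation gives D = -2*P + 1.
This gives K = 7*P + 9.
Solve 7*P + 9 = 16: P = (16 - 9) / 7 = 1.

P = 1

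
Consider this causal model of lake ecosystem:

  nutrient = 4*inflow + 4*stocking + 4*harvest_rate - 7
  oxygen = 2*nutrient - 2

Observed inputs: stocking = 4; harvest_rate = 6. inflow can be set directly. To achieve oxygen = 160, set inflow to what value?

Substituting into the nutrient equation gives nutrient = 4*inflow + 33.
So oxygen = 8*inflow + 64.
Solve 8*inflow + 64 = 160: inflow = (160 - 64) / 8 = 12.

inflow = 12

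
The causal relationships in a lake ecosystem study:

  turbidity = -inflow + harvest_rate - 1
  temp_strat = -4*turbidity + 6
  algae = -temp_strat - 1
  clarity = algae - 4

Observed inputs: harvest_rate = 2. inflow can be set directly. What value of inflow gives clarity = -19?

inflow = 3

Substituting into the turbidity equation gives turbidity = -inflow + 1.
Substituting into the temp_strat equation gives temp_strat = 4*inflow + 2.
Substituting into the algae equation gives algae = -4*inflow - 3.
Substituting into the clarity equation gives clarity = -4*inflow - 7.
Solve -4*inflow - 7 = -19: inflow = (-19 + 7) / -4 = 3.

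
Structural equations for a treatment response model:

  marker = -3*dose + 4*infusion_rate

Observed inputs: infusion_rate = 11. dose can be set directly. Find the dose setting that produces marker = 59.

dose = -5

Substituting into the marker equation gives marker = -3*dose + 44.
Solve -3*dose + 44 = 59: dose = (59 - 44) / -3 = -5.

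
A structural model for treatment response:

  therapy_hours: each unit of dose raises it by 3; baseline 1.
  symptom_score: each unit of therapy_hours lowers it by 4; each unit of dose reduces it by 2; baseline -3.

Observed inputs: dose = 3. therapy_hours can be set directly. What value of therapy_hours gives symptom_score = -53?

Intervening on therapy_hours fixes its value directly, overriding its dependence on dose.
Substituting into the symptom_score equation gives symptom_score = -4*therapy_hours - 9.
Solve -4*therapy_hours - 9 = -53: therapy_hours = (-53 + 9) / -4 = 11.

therapy_hours = 11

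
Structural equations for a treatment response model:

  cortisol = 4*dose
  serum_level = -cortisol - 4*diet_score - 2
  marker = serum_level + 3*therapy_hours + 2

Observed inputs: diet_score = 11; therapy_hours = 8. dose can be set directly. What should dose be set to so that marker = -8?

dose = -3

Substituting into the serum_level equation gives serum_level = -4*dose - 46.
So marker = -4*dose - 20.
Solve -4*dose - 20 = -8: dose = (-8 + 20) / -4 = -3.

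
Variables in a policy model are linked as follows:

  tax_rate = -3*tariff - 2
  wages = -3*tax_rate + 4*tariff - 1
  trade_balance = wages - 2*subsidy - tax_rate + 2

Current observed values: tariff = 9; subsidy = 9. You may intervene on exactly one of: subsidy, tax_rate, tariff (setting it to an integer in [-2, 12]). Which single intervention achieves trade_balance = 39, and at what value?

Intervening on subsidy: trade_balance = -2*subsidy + 153. Reaching 39 requires subsidy = 57, outside [-2, 12].
Intervening on tax_rate: trade_balance = -4*tax_rate + 19. Reaching 39 requires tax_rate = -5, outside [-2, 12].
Intervening on tariff: with other inputs at their observed values, trade_balance = 16*tariff - 9. Solving for 39 gives tariff = 3, within [-2, 12].

set tariff = 3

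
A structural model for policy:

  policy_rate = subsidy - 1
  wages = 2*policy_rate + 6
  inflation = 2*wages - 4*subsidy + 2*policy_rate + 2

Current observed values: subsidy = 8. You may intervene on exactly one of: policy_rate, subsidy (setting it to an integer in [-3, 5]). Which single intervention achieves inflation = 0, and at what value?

Intervening on policy_rate: with other inputs at their observed values, inflation = 6*policy_rate - 18. Solving for 0 gives policy_rate = 3, within [-3, 5].
Intervening on subsidy: inflation = 2*subsidy + 8. Reaching 0 requires subsidy = -4, outside [-3, 5].

set policy_rate = 3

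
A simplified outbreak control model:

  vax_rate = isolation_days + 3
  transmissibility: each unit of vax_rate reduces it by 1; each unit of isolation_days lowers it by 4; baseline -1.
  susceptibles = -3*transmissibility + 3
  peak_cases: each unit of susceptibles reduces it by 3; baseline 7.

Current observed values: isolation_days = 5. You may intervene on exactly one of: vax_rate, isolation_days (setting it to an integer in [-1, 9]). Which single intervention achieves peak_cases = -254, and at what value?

set vax_rate = 7

Intervening on vax_rate: with other inputs at their observed values, peak_cases = -9*vax_rate - 191. Solving for -254 gives vax_rate = 7, within [-1, 9].
Intervening on isolation_days: peak_cases = -45*isolation_days - 38. Reaching -254 requires isolation_days = 24/5, not an integer.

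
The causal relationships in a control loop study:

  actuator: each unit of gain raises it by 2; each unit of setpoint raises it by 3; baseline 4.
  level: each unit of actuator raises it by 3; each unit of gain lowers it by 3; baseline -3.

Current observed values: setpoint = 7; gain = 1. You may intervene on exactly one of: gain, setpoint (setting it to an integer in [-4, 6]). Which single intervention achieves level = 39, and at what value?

set setpoint = 3

Intervening on gain: level = 3*gain + 72. Reaching 39 requires gain = -11, outside [-4, 6].
Intervening on setpoint: with other inputs at their observed values, level = 9*setpoint + 12. Solving for 39 gives setpoint = 3, within [-4, 6].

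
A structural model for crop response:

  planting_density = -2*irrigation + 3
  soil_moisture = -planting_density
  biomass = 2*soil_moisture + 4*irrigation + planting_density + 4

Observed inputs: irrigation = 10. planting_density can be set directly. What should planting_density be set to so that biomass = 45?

planting_density = -1

Intervening on planting_density fixes its value directly, overriding its dependence on irrigation.
Substituting into the biomass equation gives biomass = -planting_density + 44.
Solve -planting_density + 44 = 45: planting_density = (45 - 44) / -1 = -1.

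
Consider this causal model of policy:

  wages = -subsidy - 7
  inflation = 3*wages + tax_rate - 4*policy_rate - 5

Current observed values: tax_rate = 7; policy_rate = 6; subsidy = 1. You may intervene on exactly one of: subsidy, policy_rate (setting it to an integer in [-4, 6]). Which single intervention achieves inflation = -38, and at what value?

Intervening on subsidy: inflation = -3*subsidy - 43. Reaching -38 requires subsidy = -5/3, not an integer.
Intervening on policy_rate: with other inputs at their observed values, inflation = -4*policy_rate - 22. Solving for -38 gives policy_rate = 4, within [-4, 6].

set policy_rate = 4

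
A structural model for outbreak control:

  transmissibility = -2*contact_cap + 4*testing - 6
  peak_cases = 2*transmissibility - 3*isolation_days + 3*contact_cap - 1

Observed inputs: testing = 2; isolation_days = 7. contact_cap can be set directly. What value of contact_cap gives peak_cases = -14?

contact_cap = -4

Substituting into the transmissibility equation gives transmissibility = -2*contact_cap + 2.
Substituting into the peak_cases equation gives peak_cases = -contact_cap - 18.
Solve -contact_cap - 18 = -14: contact_cap = (-14 + 18) / -1 = -4.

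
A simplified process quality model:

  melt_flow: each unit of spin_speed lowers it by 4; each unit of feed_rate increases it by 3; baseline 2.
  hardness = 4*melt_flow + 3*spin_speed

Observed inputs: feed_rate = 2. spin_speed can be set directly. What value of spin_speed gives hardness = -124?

Substituting into the melt_flow equation gives melt_flow = -4*spin_speed + 8.
Substituting into the hardness equation gives hardness = -13*spin_speed + 32.
Solve -13*spin_speed + 32 = -124: spin_speed = (-124 - 32) / -13 = 12.

spin_speed = 12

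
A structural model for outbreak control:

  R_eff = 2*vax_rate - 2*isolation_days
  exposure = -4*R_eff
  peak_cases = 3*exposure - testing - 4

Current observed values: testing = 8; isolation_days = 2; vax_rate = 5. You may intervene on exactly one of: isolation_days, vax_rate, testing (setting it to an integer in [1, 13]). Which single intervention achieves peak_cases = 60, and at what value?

set isolation_days = 8

Intervening on isolation_days: with other inputs at their observed values, peak_cases = 24*isolation_days - 132. Solving for 60 gives isolation_days = 8, within [1, 13].
Intervening on vax_rate: peak_cases = -24*vax_rate + 36. Reaching 60 requires vax_rate = -1, outside [1, 13].
Intervening on testing: peak_cases = -testing - 76. Reaching 60 requires testing = -136, outside [1, 13].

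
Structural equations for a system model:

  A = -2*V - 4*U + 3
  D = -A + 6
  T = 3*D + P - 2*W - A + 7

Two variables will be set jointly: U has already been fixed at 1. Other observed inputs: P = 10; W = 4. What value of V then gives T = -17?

V = -6

With U held at 1:
Substituting into the A equation gives A = -2*V - 1.
So D = 2*V + 7.
So T = 8*V + 31.
Solve 8*V + 31 = -17: V = (-17 - 31) / 8 = -6.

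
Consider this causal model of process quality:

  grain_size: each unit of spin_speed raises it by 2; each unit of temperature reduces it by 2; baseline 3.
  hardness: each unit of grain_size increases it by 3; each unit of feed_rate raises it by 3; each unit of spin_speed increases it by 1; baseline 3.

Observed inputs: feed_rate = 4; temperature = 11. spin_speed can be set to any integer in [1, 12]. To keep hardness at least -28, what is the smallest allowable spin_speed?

spin_speed = 2

Substituting into the grain_size equation gives grain_size = 2*spin_speed - 19.
hardness becomes 7*spin_speed - 42.
Require 7*spin_speed - 42 ≥ -28, so spin_speed ≥ 2.
The smallest integer in [1, 12] satisfying this is 2.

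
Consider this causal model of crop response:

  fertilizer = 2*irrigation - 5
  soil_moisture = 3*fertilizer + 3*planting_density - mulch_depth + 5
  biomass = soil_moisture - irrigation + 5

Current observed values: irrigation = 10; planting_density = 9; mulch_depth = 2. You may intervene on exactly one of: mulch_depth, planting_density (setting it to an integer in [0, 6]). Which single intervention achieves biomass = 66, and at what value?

Intervening on mulch_depth: with other inputs at their observed values, biomass = -mulch_depth + 72. Solving for 66 gives mulch_depth = 6, within [0, 6].
Intervening on planting_density: biomass = 3*planting_density + 43. Reaching 66 requires planting_density = 23/3, not an integer.

set mulch_depth = 6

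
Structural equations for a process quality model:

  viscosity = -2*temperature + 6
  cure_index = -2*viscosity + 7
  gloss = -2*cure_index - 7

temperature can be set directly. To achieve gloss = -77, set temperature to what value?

Substituting into the cure_index equation gives cure_index = 4*temperature - 5.
This gives gloss = -8*temperature + 3.
Solve -8*temperature + 3 = -77: temperature = (-77 - 3) / -8 = 10.

temperature = 10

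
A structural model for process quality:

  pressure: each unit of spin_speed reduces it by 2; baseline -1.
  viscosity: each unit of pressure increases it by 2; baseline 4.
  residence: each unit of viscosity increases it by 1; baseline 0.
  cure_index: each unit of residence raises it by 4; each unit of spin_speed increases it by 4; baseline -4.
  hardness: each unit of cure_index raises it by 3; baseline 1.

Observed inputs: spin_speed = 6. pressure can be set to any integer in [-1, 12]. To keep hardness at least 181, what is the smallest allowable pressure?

pressure = 3

Intervening on pressure fixes its value directly, overriding its dependence on spin_speed.
Substituting into the residence equation gives residence = 2*pressure + 4.
cure_index becomes 8*pressure + 36.
Substituting into the hardness equation gives hardness = 24*pressure + 109.
Require 24*pressure + 109 ≥ 181, so pressure ≥ 3.
The smallest integer in [-1, 12] satisfying this is 3.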